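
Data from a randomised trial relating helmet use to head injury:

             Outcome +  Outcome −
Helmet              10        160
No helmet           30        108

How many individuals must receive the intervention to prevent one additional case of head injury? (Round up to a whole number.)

7

Risk in treated group = 10/170 = 0.05882; risk in control = 30/138 = 0.21739.
Absolute risk reduction = 0.21739 − 0.05882 = 0.15857
NNT = 1 / ARR = 1 / 0.15857 = 6.306 → round up → 7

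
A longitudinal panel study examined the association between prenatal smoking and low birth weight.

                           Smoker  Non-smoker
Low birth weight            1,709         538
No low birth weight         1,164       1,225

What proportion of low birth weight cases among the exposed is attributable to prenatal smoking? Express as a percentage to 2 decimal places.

48.70

Reading the table with exposure as columns: a = 1709 (Smoker, case), b = 1164 (Smoker, non-case), c = 538 (Non-smoker, case), d = 1225.
Risk in exposed = 1709/2873 = 0.59485; risk in unexposed = 538/1763 = 0.30516.
RR = 0.59485/0.30516 = 1.94929
AR% = (RR − 1)/RR × 100 = (1.94929 − 1)/1.94929 × 100 = 48.6993%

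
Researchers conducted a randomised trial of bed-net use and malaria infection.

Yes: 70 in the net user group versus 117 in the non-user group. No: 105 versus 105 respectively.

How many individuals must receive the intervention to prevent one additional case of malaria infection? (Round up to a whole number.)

Risk in treated group = 70/175 = 0.40000; risk in control = 117/222 = 0.52703.
Absolute risk reduction = 0.52703 − 0.40000 = 0.12703
NNT = 1 / ARR = 1 / 0.12703 = 7.872 → round up → 8

8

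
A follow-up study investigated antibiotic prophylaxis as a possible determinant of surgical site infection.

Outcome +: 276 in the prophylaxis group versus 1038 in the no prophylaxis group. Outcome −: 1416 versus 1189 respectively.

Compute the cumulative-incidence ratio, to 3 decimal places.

0.350

From the description: a = 276, b = 1416, c = 1038, d = 1189.
Risk in exposed = 276/1692 = 0.16312; risk in unexposed = 1038/2227 = 0.46610.
RR = 0.16312 / 0.46610 = 0.34997
The risk is 65% lower among the exposed than among the unexposed.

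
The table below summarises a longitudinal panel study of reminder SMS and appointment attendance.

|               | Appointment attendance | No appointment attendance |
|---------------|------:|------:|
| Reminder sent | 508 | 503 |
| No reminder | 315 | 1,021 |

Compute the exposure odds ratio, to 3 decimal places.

Cells: a = 508, b = 503, c = 315, d = 1021.
OR = (a·d)/(b·c) = (508 × 1021) / (503 × 315) = 518668 / 158445 = 3.27349
The odds of appointment attendance are about 3.27 times as high in the reminder sent group.

3.273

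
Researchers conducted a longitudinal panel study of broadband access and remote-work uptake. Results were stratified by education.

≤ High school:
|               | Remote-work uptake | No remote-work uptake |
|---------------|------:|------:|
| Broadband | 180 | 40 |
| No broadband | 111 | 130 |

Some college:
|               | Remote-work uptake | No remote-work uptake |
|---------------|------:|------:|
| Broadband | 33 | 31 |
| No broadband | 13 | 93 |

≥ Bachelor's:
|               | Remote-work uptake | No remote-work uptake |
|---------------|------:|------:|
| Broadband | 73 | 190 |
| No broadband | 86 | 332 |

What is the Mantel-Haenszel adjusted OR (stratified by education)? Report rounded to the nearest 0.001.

2.900

OR_MH = Σ(aᵢdᵢ/nᵢ) / Σ(bᵢcᵢ/nᵢ), where nᵢ is the stratum total.
Stratum 1 (≤ High school): n = 461; a·d/n = 180·130/461 = 50.7592; b·c/n = 40·111/461 = 9.6312
Stratum 2 (Some college): n = 170; a·d/n = 33·93/170 = 18.0529; b·c/n = 31·13/170 = 2.3706
Stratum 3 (≥ Bachelor's): n = 681; a·d/n = 73·332/681 = 35.5888; b·c/n = 190·86/681 = 23.9941
OR_MH = (50.7592 + 18.0529 + 35.5888) / (9.6312 + 2.3706 + 23.9941) = 104.4010 / 35.9960 = 2.90035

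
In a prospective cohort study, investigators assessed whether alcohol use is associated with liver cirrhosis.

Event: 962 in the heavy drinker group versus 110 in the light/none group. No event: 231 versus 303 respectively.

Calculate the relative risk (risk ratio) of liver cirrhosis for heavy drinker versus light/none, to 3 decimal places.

From the description: a = 962, b = 231, c = 110, d = 303.
Risk in exposed = 962/1193 = 0.80637; risk in unexposed = 110/413 = 0.26634.
RR = 0.80637 / 0.26634 = 3.02755
The risk among the exposed is 3.03 times that among the unexposed.

3.028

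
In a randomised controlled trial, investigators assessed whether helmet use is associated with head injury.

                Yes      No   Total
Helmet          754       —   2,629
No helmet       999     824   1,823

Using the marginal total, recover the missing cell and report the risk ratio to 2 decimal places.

The missing cell is in the exposed row: 2629 − 754 = 1875.
So a = 754, b = 1875, c = 999, d = 824.
RR = [a/(a+b)] / [c/(c+d)] = (754/2629) / (999/1823) = 0.28680/0.54800 = 0.52336

0.52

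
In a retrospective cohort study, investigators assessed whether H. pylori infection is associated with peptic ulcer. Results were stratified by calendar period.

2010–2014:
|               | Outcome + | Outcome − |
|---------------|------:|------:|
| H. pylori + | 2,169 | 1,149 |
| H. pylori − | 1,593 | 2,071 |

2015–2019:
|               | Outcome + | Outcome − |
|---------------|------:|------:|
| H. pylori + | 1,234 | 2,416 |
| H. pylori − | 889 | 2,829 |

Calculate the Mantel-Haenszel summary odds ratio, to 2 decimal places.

2.02

OR_MH = Σ(aᵢdᵢ/nᵢ) / Σ(bᵢcᵢ/nᵢ), where nᵢ is the stratum total.
Stratum 1 (2010–2014): n = 6982; a·d/n = 2169·2071/6982 = 643.3685; b·c/n = 1149·1593/6982 = 262.1537
Stratum 2 (2015–2019): n = 7368; a·d/n = 1234·2829/7368 = 473.8037; b·c/n = 2416·889/7368 = 291.5071
OR_MH = (643.3685 + 473.8037) / (262.1537 + 291.5071) = 1117.1723 / 553.6607 = 2.01779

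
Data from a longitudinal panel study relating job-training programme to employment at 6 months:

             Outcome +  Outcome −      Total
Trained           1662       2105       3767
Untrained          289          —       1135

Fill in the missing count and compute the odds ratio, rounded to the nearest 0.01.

The missing cell is in the unexposed row: 1135 − 289 = 846.
So a = 1662, b = 2105, c = 289, d = 846.
OR = (a·d)/(b·c) = (1662 × 846) / (2105 × 289) = 1406052 / 608345 = 2.31127

2.31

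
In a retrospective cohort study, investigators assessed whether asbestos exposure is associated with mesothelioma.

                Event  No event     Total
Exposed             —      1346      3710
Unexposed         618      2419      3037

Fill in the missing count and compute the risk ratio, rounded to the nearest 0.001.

3.131

The missing cell is in the exposed row: 3710 − 1346 = 2364.
So a = 2364, b = 1346, c = 618, d = 2419.
RR = [a/(a+b)] / [c/(c+d)] = (2364/3710) / (618/3037) = 0.63720/0.20349 = 3.13134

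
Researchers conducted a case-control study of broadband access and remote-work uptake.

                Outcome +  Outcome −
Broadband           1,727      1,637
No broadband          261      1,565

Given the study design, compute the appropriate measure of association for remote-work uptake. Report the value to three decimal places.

6.326

Cells: a = 1727, b = 1637, c = 261, d = 1565.
This is a case-control study: participants were sampled on outcome status, so risks in the source population cannot be estimated directly — relative risk is not valid here. The odds ratio is the appropriate measure.
OR = (a·d)/(b·c) = (1727 × 1565) / (1637 × 261) = 2702755 / 427257 = 6.32583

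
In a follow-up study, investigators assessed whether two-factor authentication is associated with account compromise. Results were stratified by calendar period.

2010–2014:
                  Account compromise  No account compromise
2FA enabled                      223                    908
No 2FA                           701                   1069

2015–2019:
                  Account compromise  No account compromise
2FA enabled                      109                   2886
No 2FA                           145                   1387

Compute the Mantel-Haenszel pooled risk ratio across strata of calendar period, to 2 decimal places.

RR_MH = Σ(aᵢ·n₀ᵢ/nᵢ) / Σ(cᵢ·n₁ᵢ/nᵢ), with n₁ᵢ = aᵢ+bᵢ (exposed), n₀ᵢ = cᵢ+dᵢ (unexposed), nᵢ = n₁ᵢ+n₀ᵢ.
Stratum 1 (2010–2014): n₁ = 1131, n₀ = 1770, n = 2901; a·n₀/n = 223·1770/2901 = 136.0600; c·n₁/n = 701·1131/2901 = 273.2958
Stratum 2 (2015–2019): n₁ = 2995, n₀ = 1532, n = 4527; a·n₀/n = 109·1532/4527 = 36.8871; c·n₁/n = 145·2995/4527 = 95.9300
RR_MH = (136.0600 + 36.8871) / (273.2958 + 95.9300) = 172.9471 / 369.2257 = 0.46840

0.47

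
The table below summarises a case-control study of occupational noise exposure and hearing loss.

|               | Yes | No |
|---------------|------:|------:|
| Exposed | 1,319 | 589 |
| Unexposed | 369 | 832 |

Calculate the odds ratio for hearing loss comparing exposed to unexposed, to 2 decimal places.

5.05

Cells: a = 1319, b = 589, c = 369, d = 832.
OR = (a·d)/(b·c) = (1319 × 832) / (589 × 369) = 1097408 / 217341 = 5.04925
The odds of hearing loss are about 5.05 times as high in the exposed group.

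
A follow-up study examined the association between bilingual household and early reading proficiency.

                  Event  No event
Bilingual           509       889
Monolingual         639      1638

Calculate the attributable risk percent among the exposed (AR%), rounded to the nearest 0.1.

22.9

Cells: a = 509, b = 889, c = 639, d = 1638.
Risk in exposed = 509/1398 = 0.36409; risk in unexposed = 639/2277 = 0.28063.
RR = 0.36409/0.28063 = 1.29740
AR% = (RR − 1)/RR × 100 = (1.29740 − 1)/1.29740 × 100 = 22.9226%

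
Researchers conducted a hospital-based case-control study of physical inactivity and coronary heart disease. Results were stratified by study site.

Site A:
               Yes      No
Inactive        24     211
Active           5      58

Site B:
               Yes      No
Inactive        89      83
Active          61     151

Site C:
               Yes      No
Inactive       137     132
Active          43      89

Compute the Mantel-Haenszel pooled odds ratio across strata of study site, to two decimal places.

OR_MH = Σ(aᵢdᵢ/nᵢ) / Σ(bᵢcᵢ/nᵢ), where nᵢ is the stratum total.
Stratum 1 (Site A): n = 298; a·d/n = 24·58/298 = 4.6711; b·c/n = 211·5/298 = 3.5403
Stratum 2 (Site B): n = 384; a·d/n = 89·151/384 = 34.9974; b·c/n = 83·61/384 = 13.1849
Stratum 3 (Site C): n = 401; a·d/n = 137·89/401 = 30.4065; b·c/n = 132·43/401 = 14.1546
OR_MH = (4.6711 + 34.9974 + 30.4065) / (3.5403 + 13.1849 + 14.1546) = 70.0750 / 30.8798 = 2.26929

2.27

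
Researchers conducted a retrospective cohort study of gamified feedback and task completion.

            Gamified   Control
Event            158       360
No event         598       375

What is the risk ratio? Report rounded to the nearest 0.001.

0.427

Reading the table with exposure as columns: a = 158 (Gamified, case), b = 598 (Gamified, non-case), c = 360 (Control, case), d = 375.
Risk in exposed = 158/756 = 0.20899; risk in unexposed = 360/735 = 0.48980.
RR = 0.20899 / 0.48980 = 0.42670
The risk is 57% lower among the exposed than among the unexposed.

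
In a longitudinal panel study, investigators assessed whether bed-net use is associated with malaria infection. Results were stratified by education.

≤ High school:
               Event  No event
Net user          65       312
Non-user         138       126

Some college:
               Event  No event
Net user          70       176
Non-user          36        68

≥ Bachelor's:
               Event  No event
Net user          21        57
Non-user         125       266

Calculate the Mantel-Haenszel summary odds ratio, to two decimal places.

0.38

OR_MH = Σ(aᵢdᵢ/nᵢ) / Σ(bᵢcᵢ/nᵢ), where nᵢ is the stratum total.
Stratum 1 (≤ High school): n = 641; a·d/n = 65·126/641 = 12.7769; b·c/n = 312·138/641 = 67.1700
Stratum 2 (Some college): n = 350; a·d/n = 70·68/350 = 13.6000; b·c/n = 176·36/350 = 18.1029
Stratum 3 (≥ Bachelor's): n = 469; a·d/n = 21·266/469 = 11.9104; b·c/n = 57·125/469 = 15.1919
OR_MH = (12.7769 + 13.6000 + 11.9104) / (67.1700 + 18.1029 + 15.1919) = 38.2874 / 100.4648 = 0.38110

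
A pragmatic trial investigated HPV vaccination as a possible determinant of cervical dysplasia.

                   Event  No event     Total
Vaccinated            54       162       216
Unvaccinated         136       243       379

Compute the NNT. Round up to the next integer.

Risk in treated group = 54/216 = 0.25000; risk in control = 136/379 = 0.35884.
Absolute risk reduction = 0.35884 − 0.25000 = 0.10884
NNT = 1 / ARR = 1 / 0.10884 = 9.188 → round up → 10

10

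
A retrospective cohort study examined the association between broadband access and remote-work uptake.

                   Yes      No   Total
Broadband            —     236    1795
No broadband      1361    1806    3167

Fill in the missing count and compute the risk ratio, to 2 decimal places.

The missing cell is in the exposed row: 1795 − 236 = 1559.
So a = 1559, b = 236, c = 1361, d = 1806.
RR = [a/(a+b)] / [c/(c+d)] = (1559/1795) / (1361/3167) = 0.86852/0.42974 = 2.02102

2.02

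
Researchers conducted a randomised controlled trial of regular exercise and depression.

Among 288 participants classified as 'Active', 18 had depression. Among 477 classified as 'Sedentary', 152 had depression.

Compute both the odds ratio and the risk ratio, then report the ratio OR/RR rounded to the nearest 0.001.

From the description: a = 18, b = 270, c = 152, d = 325.
OR = (18·325)/(270·152) = 5850/41040 = 0.14254
Risk in exposed = 18/288 = 0.06250; risk in unexposed = 152/477 = 0.31866; RR = 0.19613
OR/RR = 0.14254 / 0.19613 = 0.72676
The outcome is not rare, so the OR lies further from 1 than the RR.

0.727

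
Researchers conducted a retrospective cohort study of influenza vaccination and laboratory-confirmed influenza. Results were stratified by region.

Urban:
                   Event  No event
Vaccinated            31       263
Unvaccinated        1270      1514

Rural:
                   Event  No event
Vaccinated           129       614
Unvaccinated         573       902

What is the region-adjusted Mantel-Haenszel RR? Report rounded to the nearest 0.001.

RR_MH = Σ(aᵢ·n₀ᵢ/nᵢ) / Σ(cᵢ·n₁ᵢ/nᵢ), with n₁ᵢ = aᵢ+bᵢ (exposed), n₀ᵢ = cᵢ+dᵢ (unexposed), nᵢ = n₁ᵢ+n₀ᵢ.
Stratum 1 (Urban): n₁ = 294, n₀ = 2784, n = 3078; a·n₀/n = 31·2784/3078 = 28.0390; c·n₁/n = 1270·294/3078 = 121.3060
Stratum 2 (Rural): n₁ = 743, n₀ = 1475, n = 2218; a·n₀/n = 129·1475/2218 = 85.7867; c·n₁/n = 573·743/2218 = 191.9472
RR_MH = (28.0390 + 85.7867) / (121.3060 + 191.9472) = 113.8257 / 313.2533 = 0.36337

0.363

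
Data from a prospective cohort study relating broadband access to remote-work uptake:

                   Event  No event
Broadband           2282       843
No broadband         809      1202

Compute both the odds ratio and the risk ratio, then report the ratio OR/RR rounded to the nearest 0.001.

2.216

Cells: a = 2282, b = 843, c = 809, d = 1202.
OR = (2282·1202)/(843·809) = 2742964/681987 = 4.02202
Risk in exposed = 2282/3125 = 0.73024; risk in unexposed = 809/2011 = 0.40229; RR = 1.81522
OR/RR = 4.02202 / 1.81522 = 2.21572
The outcome is not rare, so the OR lies further from 1 than the RR.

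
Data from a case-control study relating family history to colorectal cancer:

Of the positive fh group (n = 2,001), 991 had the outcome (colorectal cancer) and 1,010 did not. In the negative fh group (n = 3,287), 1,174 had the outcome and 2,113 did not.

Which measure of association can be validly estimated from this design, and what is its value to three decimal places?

1.766

From the description: a = 991, b = 1010, c = 1174, d = 2113.
This is a case-control study: participants were sampled on outcome status, so risks in the source population cannot be estimated directly — relative risk is not valid here. The odds ratio is the appropriate measure.
OR = (a·d)/(b·c) = (991 × 2113) / (1010 × 1174) = 2093983 / 1185740 = 1.76597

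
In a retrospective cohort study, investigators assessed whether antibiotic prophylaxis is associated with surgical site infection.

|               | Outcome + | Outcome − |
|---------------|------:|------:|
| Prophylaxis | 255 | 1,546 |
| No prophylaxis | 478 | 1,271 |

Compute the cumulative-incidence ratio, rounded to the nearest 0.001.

0.518

Cells: a = 255, b = 1546, c = 478, d = 1271.
Risk in exposed = 255/1801 = 0.14159; risk in unexposed = 478/1749 = 0.27330.
RR = 0.14159 / 0.27330 = 0.51807
The risk is 48% lower among the exposed than among the unexposed.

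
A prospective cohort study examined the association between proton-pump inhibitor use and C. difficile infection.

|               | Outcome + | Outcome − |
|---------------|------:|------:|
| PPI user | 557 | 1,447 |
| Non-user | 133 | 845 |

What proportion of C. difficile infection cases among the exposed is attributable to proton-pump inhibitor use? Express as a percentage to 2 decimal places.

Cells: a = 557, b = 1447, c = 133, d = 845.
Risk in exposed = 557/2004 = 0.27794; risk in unexposed = 133/978 = 0.13599.
RR = 0.27794/0.13599 = 2.04383
AR% = (RR − 1)/RR × 100 = (2.04383 − 1)/2.04383 × 100 = 51.0722%

51.07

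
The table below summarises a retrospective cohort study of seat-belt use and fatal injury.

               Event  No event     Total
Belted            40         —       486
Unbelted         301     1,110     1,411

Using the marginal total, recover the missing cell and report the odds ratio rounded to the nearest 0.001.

0.331

The missing cell is in the exposed row: 486 − 40 = 446.
So a = 40, b = 446, c = 301, d = 1110.
OR = (a·d)/(b·c) = (40 × 1110) / (446 × 301) = 44400 / 134246 = 0.33074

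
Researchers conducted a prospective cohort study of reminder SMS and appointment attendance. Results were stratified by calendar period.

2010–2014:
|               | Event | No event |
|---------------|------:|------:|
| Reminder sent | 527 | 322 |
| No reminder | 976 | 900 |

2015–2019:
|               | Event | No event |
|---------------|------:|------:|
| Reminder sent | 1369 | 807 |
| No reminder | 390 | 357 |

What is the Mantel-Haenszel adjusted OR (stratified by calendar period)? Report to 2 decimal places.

OR_MH = Σ(aᵢdᵢ/nᵢ) / Σ(bᵢcᵢ/nᵢ), where nᵢ is the stratum total.
Stratum 1 (2010–2014): n = 2725; a·d/n = 527·900/2725 = 174.0550; b·c/n = 322·976/2725 = 115.3292
Stratum 2 (2015–2019): n = 2923; a·d/n = 1369·357/2923 = 167.2025; b·c/n = 807·390/2923 = 107.6736
OR_MH = (174.0550 + 167.2025) / (115.3292 + 107.6736) = 341.2576 / 223.0028 = 1.53028

1.53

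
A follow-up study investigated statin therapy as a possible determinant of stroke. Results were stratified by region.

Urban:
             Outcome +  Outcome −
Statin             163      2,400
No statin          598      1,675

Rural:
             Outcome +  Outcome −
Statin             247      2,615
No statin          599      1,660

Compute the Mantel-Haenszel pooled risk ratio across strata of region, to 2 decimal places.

RR_MH = Σ(aᵢ·n₀ᵢ/nᵢ) / Σ(cᵢ·n₁ᵢ/nᵢ), with n₁ᵢ = aᵢ+bᵢ (exposed), n₀ᵢ = cᵢ+dᵢ (unexposed), nᵢ = n₁ᵢ+n₀ᵢ.
Stratum 1 (Urban): n₁ = 2563, n₀ = 2273, n = 4836; a·n₀/n = 163·2273/4836 = 76.6127; c·n₁/n = 598·2563/4836 = 316.9301
Stratum 2 (Rural): n₁ = 2862, n₀ = 2259, n = 5121; a·n₀/n = 247·2259/5121 = 108.9578; c·n₁/n = 599·2862/5121 = 334.7663
RR_MH = (76.6127 + 108.9578) / (316.9301 + 334.7663) = 185.5705 / 651.6964 = 0.28475

0.28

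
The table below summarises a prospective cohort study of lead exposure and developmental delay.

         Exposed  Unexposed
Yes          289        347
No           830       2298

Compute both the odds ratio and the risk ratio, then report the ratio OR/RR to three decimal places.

1.171

Reading the table with exposure as columns: a = 289 (Exposed, case), b = 830 (Exposed, non-case), c = 347 (Unexposed, case), d = 2298.
OR = (289·2298)/(830·347) = 664122/288010 = 2.30590
Risk in exposed = 289/1119 = 0.25827; risk in unexposed = 347/2645 = 0.13119; RR = 1.96863
OR/RR = 2.30590 / 1.96863 = 1.17132
The outcome is not rare, so the OR lies further from 1 than the RR.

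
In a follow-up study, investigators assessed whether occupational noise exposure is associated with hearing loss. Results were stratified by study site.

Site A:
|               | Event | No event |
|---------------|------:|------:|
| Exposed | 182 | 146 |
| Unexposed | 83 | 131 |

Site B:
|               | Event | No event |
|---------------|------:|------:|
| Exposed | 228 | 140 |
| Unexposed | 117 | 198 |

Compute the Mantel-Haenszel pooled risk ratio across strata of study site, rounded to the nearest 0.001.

RR_MH = Σ(aᵢ·n₀ᵢ/nᵢ) / Σ(cᵢ·n₁ᵢ/nᵢ), with n₁ᵢ = aᵢ+bᵢ (exposed), n₀ᵢ = cᵢ+dᵢ (unexposed), nᵢ = n₁ᵢ+n₀ᵢ.
Stratum 1 (Site A): n₁ = 328, n₀ = 214, n = 542; a·n₀/n = 182·214/542 = 71.8598; c·n₁/n = 83·328/542 = 50.2288
Stratum 2 (Site B): n₁ = 368, n₀ = 315, n = 683; a·n₀/n = 228·315/683 = 105.1537; c·n₁/n = 117·368/683 = 63.0395
RR_MH = (71.8598 + 105.1537) / (50.2288 + 63.0395) = 177.0135 / 113.2683 = 1.56278

1.563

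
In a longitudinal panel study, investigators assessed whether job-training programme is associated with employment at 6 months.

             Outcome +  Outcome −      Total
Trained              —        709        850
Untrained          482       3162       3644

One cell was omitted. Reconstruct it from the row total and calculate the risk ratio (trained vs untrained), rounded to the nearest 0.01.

The missing cell is in the exposed row: 850 − 709 = 141.
So a = 141, b = 709, c = 482, d = 3162.
RR = [a/(a+b)] / [c/(c+d)] = (141/850) / (482/3644) = 0.16588/0.13227 = 1.25410

1.25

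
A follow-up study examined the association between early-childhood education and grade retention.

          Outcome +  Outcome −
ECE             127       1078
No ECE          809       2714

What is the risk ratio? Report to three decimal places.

Cells: a = 127, b = 1078, c = 809, d = 2714.
Risk in exposed = 127/1205 = 0.10539; risk in unexposed = 809/3523 = 0.22963.
RR = 0.10539 / 0.22963 = 0.45897
The risk is 54% lower among the exposed than among the unexposed.

0.459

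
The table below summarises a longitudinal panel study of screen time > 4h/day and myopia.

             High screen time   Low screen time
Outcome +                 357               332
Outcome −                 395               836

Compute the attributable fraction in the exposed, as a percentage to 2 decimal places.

Reading the table with exposure as columns: a = 357 (High screen time, case), b = 395 (High screen time, non-case), c = 332 (Low screen time, case), d = 836.
Risk in exposed = 357/752 = 0.47473; risk in unexposed = 332/1168 = 0.28425.
RR = 0.47473/0.28425 = 1.67015
AR% = (RR − 1)/RR × 100 = (1.67015 − 1)/1.67015 × 100 = 40.1251%

40.13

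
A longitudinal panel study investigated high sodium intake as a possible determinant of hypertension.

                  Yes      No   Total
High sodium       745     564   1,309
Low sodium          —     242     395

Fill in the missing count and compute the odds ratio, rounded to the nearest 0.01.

The missing cell is in the unexposed row: 395 − 242 = 153.
So a = 745, b = 564, c = 153, d = 242.
OR = (a·d)/(b·c) = (745 × 242) / (564 × 153) = 180290 / 86292 = 2.08930

2.09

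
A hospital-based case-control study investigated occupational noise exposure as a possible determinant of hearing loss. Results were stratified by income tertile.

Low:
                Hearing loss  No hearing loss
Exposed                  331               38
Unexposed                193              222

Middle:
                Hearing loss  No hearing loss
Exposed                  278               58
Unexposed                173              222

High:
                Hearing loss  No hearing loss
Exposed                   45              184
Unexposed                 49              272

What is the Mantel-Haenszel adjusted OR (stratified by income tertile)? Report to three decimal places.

5.077

OR_MH = Σ(aᵢdᵢ/nᵢ) / Σ(bᵢcᵢ/nᵢ), where nᵢ is the stratum total.
Stratum 1 (Low): n = 784; a·d/n = 331·222/784 = 93.7270; b·c/n = 38·193/784 = 9.3546
Stratum 2 (Middle): n = 731; a·d/n = 278·222/731 = 84.4268; b·c/n = 58·173/731 = 13.7264
Stratum 3 (High): n = 550; a·d/n = 45·272/550 = 22.2545; b·c/n = 184·49/550 = 16.3927
OR_MH = (93.7270 + 84.4268 + 22.2545) / (9.3546 + 13.7264 + 16.3927) = 200.4084 / 39.4737 = 5.07701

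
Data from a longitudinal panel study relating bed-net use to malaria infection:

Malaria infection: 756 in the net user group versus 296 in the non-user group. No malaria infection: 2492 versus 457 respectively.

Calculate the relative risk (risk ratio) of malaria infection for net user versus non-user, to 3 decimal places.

From the description: a = 756, b = 2492, c = 296, d = 457.
Risk in exposed = 756/3248 = 0.23276; risk in unexposed = 296/753 = 0.39309.
RR = 0.23276 / 0.39309 = 0.59212
The risk is 41% lower among the exposed than among the unexposed.

0.592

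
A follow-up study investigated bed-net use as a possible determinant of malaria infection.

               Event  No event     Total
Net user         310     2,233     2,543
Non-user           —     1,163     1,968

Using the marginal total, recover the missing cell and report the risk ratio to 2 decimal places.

0.30

The missing cell is in the unexposed row: 1968 − 1163 = 805.
So a = 310, b = 2233, c = 805, d = 1163.
RR = [a/(a+b)] / [c/(c+d)] = (310/2543) / (805/1968) = 0.12190/0.40904 = 0.29802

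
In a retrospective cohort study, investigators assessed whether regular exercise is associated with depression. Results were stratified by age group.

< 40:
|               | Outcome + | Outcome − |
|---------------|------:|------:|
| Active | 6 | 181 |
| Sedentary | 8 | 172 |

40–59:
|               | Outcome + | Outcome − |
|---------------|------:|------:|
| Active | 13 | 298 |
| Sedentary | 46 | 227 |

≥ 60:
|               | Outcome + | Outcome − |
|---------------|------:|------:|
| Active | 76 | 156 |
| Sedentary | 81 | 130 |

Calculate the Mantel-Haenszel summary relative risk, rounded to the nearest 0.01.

0.64

RR_MH = Σ(aᵢ·n₀ᵢ/nᵢ) / Σ(cᵢ·n₁ᵢ/nᵢ), with n₁ᵢ = aᵢ+bᵢ (exposed), n₀ᵢ = cᵢ+dᵢ (unexposed), nᵢ = n₁ᵢ+n₀ᵢ.
Stratum 1 (< 40): n₁ = 187, n₀ = 180, n = 367; a·n₀/n = 6·180/367 = 2.9428; c·n₁/n = 8·187/367 = 4.0763
Stratum 2 (40–59): n₁ = 311, n₀ = 273, n = 584; a·n₀/n = 13·273/584 = 6.0771; c·n₁/n = 46·311/584 = 24.4966
Stratum 3 (≥ 60): n₁ = 232, n₀ = 211, n = 443; a·n₀/n = 76·211/443 = 36.1986; c·n₁/n = 81·232/443 = 42.4199
RR_MH = (2.9428 + 6.0771 + 36.1986) / (4.0763 + 24.4966 + 42.4199) = 45.2185 / 70.9927 = 0.63695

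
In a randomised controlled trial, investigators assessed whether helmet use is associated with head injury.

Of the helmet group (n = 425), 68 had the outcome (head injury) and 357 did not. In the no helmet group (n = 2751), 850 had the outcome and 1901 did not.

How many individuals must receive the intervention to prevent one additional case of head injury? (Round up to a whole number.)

Risk in treated group = 68/425 = 0.16000; risk in control = 850/2751 = 0.30898.
Absolute risk reduction = 0.30898 − 0.16000 = 0.14898
NNT = 1 / ARR = 1 / 0.14898 = 6.712 → round up → 7

7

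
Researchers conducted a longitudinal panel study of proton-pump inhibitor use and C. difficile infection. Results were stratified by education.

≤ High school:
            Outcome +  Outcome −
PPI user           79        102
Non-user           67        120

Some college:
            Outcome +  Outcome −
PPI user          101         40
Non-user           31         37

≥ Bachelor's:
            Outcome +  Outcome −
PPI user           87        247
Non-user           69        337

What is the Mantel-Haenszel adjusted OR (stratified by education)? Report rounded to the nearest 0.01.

1.75

OR_MH = Σ(aᵢdᵢ/nᵢ) / Σ(bᵢcᵢ/nᵢ), where nᵢ is the stratum total.
Stratum 1 (≤ High school): n = 368; a·d/n = 79·120/368 = 25.7609; b·c/n = 102·67/368 = 18.5707
Stratum 2 (Some college): n = 209; a·d/n = 101·37/209 = 17.8804; b·c/n = 40·31/209 = 5.9330
Stratum 3 (≥ Bachelor's): n = 740; a·d/n = 87·337/740 = 39.6203; b·c/n = 247·69/740 = 23.0311
OR_MH = (25.7609 + 17.8804 + 39.6203) / (18.5707 + 5.9330 + 23.0311) = 83.2615 / 47.5347 = 1.75159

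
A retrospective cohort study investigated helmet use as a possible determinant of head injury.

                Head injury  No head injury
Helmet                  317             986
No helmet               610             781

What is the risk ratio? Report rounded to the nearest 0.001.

Cells: a = 317, b = 986, c = 610, d = 781.
Risk in exposed = 317/1303 = 0.24328; risk in unexposed = 610/1391 = 0.43853.
RR = 0.24328 / 0.43853 = 0.55477
The risk is 45% lower among the exposed than among the unexposed.

0.555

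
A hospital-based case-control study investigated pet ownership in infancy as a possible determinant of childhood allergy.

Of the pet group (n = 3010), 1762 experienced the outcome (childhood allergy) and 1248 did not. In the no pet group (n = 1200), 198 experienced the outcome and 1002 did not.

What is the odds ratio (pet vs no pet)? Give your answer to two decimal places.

7.14

From the description: a = 1762, b = 1248, c = 198, d = 1002.
OR = (a·d)/(b·c) = (1762 × 1002) / (1248 × 198) = 1765524 / 247104 = 7.14486
The odds of childhood allergy are about 7.14 times as high in the pet group.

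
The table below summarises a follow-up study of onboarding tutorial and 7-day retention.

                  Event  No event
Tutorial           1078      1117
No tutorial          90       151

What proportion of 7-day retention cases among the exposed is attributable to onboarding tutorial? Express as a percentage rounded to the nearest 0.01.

23.96

Cells: a = 1078, b = 1117, c = 90, d = 151.
Risk in exposed = 1078/2195 = 0.49112; risk in unexposed = 90/241 = 0.37344.
RR = 0.49112/0.37344 = 1.31510
AR% = (RR − 1)/RR × 100 = (1.31510 − 1)/1.31510 × 100 = 23.9602%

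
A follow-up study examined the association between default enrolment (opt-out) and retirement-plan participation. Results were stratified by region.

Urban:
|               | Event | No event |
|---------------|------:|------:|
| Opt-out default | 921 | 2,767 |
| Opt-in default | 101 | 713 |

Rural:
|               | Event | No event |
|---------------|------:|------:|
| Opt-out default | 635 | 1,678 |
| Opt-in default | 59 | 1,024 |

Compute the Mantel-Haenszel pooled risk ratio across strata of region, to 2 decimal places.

RR_MH = Σ(aᵢ·n₀ᵢ/nᵢ) / Σ(cᵢ·n₁ᵢ/nᵢ), with n₁ᵢ = aᵢ+bᵢ (exposed), n₀ᵢ = cᵢ+dᵢ (unexposed), nᵢ = n₁ᵢ+n₀ᵢ.
Stratum 1 (Urban): n₁ = 3688, n₀ = 814, n = 4502; a·n₀/n = 921·814/4502 = 166.5247; c·n₁/n = 101·3688/4502 = 82.7383
Stratum 2 (Rural): n₁ = 2313, n₀ = 1083, n = 3396; a·n₀/n = 635·1083/3396 = 202.5044; c·n₁/n = 59·2313/3396 = 40.1846
RR_MH = (166.5247 + 202.5044) / (82.7383 + 40.1846) = 369.0291 / 122.9230 = 3.00212

3.00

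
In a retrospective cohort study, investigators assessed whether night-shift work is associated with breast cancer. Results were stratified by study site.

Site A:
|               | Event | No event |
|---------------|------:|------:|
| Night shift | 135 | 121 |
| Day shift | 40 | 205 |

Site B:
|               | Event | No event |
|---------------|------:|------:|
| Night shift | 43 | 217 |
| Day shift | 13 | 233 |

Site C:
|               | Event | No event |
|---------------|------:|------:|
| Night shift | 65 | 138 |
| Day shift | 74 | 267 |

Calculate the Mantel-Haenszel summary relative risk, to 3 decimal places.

RR_MH = Σ(aᵢ·n₀ᵢ/nᵢ) / Σ(cᵢ·n₁ᵢ/nᵢ), with n₁ᵢ = aᵢ+bᵢ (exposed), n₀ᵢ = cᵢ+dᵢ (unexposed), nᵢ = n₁ᵢ+n₀ᵢ.
Stratum 1 (Site A): n₁ = 256, n₀ = 245, n = 501; a·n₀/n = 135·245/501 = 66.0180; c·n₁/n = 40·256/501 = 20.4391
Stratum 2 (Site B): n₁ = 260, n₀ = 246, n = 506; a·n₀/n = 43·246/506 = 20.9051; c·n₁/n = 13·260/506 = 6.6798
Stratum 3 (Site C): n₁ = 203, n₀ = 341, n = 544; a·n₀/n = 65·341/544 = 40.7445; c·n₁/n = 74·203/544 = 27.6140
RR_MH = (66.0180 + 20.9051 + 40.7445) / (20.4391 + 6.6798 + 27.6140) = 127.6676 / 54.7329 = 2.33256

2.333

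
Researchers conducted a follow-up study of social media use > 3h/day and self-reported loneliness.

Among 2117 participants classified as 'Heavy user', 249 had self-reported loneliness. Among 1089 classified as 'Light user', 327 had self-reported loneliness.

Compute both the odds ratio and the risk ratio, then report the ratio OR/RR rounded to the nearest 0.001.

From the description: a = 249, b = 1868, c = 327, d = 762.
OR = (249·762)/(1868·327) = 189738/610836 = 0.31062
Risk in exposed = 249/2117 = 0.11762; risk in unexposed = 327/1089 = 0.30028; RR = 0.39170
OR/RR = 0.31062 / 0.39170 = 0.79300
The outcome is not rare, so the OR lies further from 1 than the RR.

0.793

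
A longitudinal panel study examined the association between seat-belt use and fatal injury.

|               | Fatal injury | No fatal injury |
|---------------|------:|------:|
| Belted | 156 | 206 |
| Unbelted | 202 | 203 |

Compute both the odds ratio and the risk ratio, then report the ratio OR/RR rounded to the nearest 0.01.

0.88

Cells: a = 156, b = 206, c = 202, d = 203.
OR = (156·203)/(206·202) = 31668/41612 = 0.76103
Risk in exposed = 156/362 = 0.43094; risk in unexposed = 202/405 = 0.49877; RR = 0.86401
OR/RR = 0.76103 / 0.86401 = 0.88081
The outcome is not rare, so the OR lies further from 1 than the RR.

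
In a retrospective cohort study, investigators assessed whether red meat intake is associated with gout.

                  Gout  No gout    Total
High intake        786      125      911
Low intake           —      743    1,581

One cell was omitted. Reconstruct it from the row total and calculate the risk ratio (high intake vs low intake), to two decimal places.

The missing cell is in the unexposed row: 1581 − 743 = 838.
So a = 786, b = 125, c = 838, d = 743.
RR = [a/(a+b)] / [c/(c+d)] = (786/911) / (838/1581) = 0.86279/0.53004 = 1.62777

1.63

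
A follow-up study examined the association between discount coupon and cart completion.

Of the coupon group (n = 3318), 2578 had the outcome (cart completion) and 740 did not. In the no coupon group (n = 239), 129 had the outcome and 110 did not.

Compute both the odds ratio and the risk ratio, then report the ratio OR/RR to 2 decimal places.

From the description: a = 2578, b = 740, c = 129, d = 110.
OR = (2578·110)/(740·129) = 283580/95460 = 2.97067
Risk in exposed = 2578/3318 = 0.77697; risk in unexposed = 129/239 = 0.53975; RR = 1.43951
OR/RR = 2.97067 / 1.43951 = 2.06367
The outcome is not rare, so the OR lies further from 1 than the RR.

2.06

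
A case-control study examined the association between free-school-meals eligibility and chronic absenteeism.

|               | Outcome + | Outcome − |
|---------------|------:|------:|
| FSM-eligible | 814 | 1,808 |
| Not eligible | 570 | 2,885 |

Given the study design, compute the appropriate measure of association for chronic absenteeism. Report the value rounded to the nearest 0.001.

2.279

Cells: a = 814, b = 1808, c = 570, d = 2885.
This is a case-control study: participants were sampled on outcome status, so risks in the source population cannot be estimated directly — relative risk is not valid here. The odds ratio is the appropriate measure.
OR = (a·d)/(b·c) = (814 × 2885) / (1808 × 570) = 2348390 / 1030560 = 2.27875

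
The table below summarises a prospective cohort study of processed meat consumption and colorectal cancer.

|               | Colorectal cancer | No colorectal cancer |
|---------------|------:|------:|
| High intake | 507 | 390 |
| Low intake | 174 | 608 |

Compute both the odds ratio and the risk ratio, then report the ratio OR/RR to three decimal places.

Cells: a = 507, b = 390, c = 174, d = 608.
OR = (507·608)/(390·174) = 308256/67860 = 4.54253
Risk in exposed = 507/897 = 0.56522; risk in unexposed = 174/782 = 0.22251; RR = 2.54023
OR/RR = 4.54253 / 2.54023 = 1.78824
The outcome is not rare, so the OR lies further from 1 than the RR.

1.788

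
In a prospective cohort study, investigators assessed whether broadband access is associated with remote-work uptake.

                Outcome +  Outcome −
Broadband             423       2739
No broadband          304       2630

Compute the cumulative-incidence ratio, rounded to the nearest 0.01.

1.29

Cells: a = 423, b = 2739, c = 304, d = 2630.
Risk in exposed = 423/3162 = 0.13378; risk in unexposed = 304/2934 = 0.10361.
RR = 0.13378 / 0.10361 = 1.29112
The risk among the exposed is 1.29 times that among the unexposed.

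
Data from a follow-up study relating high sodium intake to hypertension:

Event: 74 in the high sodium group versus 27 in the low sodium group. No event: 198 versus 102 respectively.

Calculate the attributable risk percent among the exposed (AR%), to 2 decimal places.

From the description: a = 74, b = 198, c = 27, d = 102.
Risk in exposed = 74/272 = 0.27206; risk in unexposed = 27/129 = 0.20930.
RR = 0.27206/0.20930 = 1.29984
AR% = (RR − 1)/RR × 100 = (1.29984 − 1)/1.29984 × 100 = 23.0673%

23.07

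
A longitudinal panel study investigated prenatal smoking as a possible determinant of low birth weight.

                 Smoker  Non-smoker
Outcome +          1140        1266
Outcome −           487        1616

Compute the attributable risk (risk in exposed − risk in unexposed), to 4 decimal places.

0.2614

Reading the table with exposure as columns: a = 1140 (Smoker, case), b = 487 (Smoker, non-case), c = 1266 (Non-smoker, case), d = 1616.
Risk in exposed = 1140/1627 = 0.700676; risk in unexposed = 1266/2882 = 0.439278.
Risk difference = 0.700676 − 0.439278 = 0.261398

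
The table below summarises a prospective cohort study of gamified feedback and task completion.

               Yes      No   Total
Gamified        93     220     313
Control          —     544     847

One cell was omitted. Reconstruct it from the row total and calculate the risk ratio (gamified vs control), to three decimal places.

The missing cell is in the unexposed row: 847 − 544 = 303.
So a = 93, b = 220, c = 303, d = 544.
RR = [a/(a+b)] / [c/(c+d)] = (93/313) / (303/847) = 0.29712/0.35773 = 0.83058

0.831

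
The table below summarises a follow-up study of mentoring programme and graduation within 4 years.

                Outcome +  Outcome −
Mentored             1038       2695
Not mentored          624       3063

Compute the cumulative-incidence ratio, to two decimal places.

Cells: a = 1038, b = 2695, c = 624, d = 3063.
Risk in exposed = 1038/3733 = 0.27806; risk in unexposed = 624/3687 = 0.16924.
RR = 0.27806 / 0.16924 = 1.64296
The risk among the exposed is 1.64 times that among the unexposed.

1.64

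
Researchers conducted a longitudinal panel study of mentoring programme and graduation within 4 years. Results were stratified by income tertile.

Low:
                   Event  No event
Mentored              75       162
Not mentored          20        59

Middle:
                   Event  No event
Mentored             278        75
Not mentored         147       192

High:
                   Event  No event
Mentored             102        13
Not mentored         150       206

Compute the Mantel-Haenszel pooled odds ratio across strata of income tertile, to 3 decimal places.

4.476

OR_MH = Σ(aᵢdᵢ/nᵢ) / Σ(bᵢcᵢ/nᵢ), where nᵢ is the stratum total.
Stratum 1 (Low): n = 316; a·d/n = 75·59/316 = 14.0032; b·c/n = 162·20/316 = 10.2532
Stratum 2 (Middle): n = 692; a·d/n = 278·192/692 = 77.1329; b·c/n = 75·147/692 = 15.9321
Stratum 3 (High): n = 471; a·d/n = 102·206/471 = 44.6115; b·c/n = 13·150/471 = 4.1401
OR_MH = (14.0032 + 77.1329 + 44.6115) / (10.2532 + 15.9321 + 4.1401) = 135.7476 / 30.3254 = 4.47637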